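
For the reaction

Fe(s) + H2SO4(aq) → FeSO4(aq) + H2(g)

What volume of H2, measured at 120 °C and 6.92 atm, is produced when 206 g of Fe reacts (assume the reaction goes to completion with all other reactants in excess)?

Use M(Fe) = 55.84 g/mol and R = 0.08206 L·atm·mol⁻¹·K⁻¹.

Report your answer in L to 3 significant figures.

17.2 L

n(Fe) = 206.0 / 55.84 = 3.689 mol
n(H2) = (1/1) × 3.689 = 3.689 mol
V = nRT/P = 3.689 × 0.08206 × 393.15 / 6.92 = 17.20 L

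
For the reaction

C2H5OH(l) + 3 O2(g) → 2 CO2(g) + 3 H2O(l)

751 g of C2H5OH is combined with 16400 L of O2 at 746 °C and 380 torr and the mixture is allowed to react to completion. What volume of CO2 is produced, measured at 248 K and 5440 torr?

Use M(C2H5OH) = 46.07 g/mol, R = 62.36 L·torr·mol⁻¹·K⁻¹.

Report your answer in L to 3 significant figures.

92.7 L

n(C2H5OH) = 751 / 46.07 = 16.30 mol
n(O2) = PV/RT = (380 × 16400) / (62.36 × 1019.15) = 98.06 mol
For 16.30 mol C2H5OH, stoichiometry requires (3/1) × 16.30 = 48.90 mol O2; 98.06 mol is available, so C2H5OH is limiting.
n(CO2) = (2/1) × 16.30 = 32.60 mol
V(CO2) = nRT/P = 32.60 × 62.36 × 248 / 5440 = 92.68 L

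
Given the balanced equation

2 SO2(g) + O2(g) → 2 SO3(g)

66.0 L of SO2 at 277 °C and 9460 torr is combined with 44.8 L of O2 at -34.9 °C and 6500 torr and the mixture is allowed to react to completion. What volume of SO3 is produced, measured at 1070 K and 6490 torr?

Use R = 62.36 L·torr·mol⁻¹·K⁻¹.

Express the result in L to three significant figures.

n(SO2) = PV/RT = (9460 × 66.0) / (62.36 × 550.15) = 18.20 mol
n(O2) = PV/RT = (6500 × 44.8) / (62.36 × 238.25) = 19.60 mol
For 18.20 mol SO2, stoichiometry requires (1/2) × 18.20 = 9.100 mol O2; 19.60 mol is available, so SO2 is limiting.
n(SO3) = (2/2) × 18.20 = 18.20 mol
V(SO3) = nRT/P = 18.20 × 62.36 × 1070 / 6490 = 187.1 L

187 L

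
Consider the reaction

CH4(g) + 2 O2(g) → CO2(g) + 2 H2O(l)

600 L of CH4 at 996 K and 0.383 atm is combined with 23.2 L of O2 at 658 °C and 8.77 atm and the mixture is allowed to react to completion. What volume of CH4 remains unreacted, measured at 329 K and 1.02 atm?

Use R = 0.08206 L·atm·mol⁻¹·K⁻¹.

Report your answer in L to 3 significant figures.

39.2 L

n(CH4) = PV/RT = (0.383 × 600) / (0.08206 × 996) = 2.812 mol
n(O2) = PV/RT = (8.77 × 23.2) / (0.08206 × 931.15) = 2.663 mol
For 2.812 mol CH4, stoichiometry requires (2/1) × 2.812 = 5.624 mol O2; 2.663 mol is available, so O2 is limiting.
n(CH4) consumed = (1/2) × 2.663 = 1.331 mol; remaining = 2.812 − 1.331 = 1.481 mol
V(CH4) = nRT/P = 1.481 × 0.08206 × 329 / 1.02 = 39.20 L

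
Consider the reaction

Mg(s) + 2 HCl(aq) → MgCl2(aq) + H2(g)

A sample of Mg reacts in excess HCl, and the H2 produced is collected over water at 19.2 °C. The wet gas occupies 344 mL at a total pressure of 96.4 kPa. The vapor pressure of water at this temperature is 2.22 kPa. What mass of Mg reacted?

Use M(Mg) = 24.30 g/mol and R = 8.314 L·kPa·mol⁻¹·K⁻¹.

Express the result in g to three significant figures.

P(H2) = 96.4 − 2.22 = 94.18 kPa
n(H2) = PV/RT = (94.18 × 0.3440) / (8.314 × 292.35) = 0.01333 mol
n(Mg) = (1/1) × 0.01333 = 0.01333 mol
m(Mg) = 0.01333 × 24.30 = 0.3239 g

0.324 g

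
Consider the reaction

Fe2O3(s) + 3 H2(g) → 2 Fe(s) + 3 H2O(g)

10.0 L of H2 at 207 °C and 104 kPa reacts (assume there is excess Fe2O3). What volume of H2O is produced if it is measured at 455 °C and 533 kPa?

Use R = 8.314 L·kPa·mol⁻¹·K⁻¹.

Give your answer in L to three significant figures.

2.96 L

n(H2) = PV/RT = (104 × 10.0) / (8.314 × 480.15) = 0.2605 mol
n(H2O) = (3/3) × 0.2605 = 0.2605 mol
V = nRT/P = 0.2605 × 8.314 × 728.15 / 533 = 2.959 L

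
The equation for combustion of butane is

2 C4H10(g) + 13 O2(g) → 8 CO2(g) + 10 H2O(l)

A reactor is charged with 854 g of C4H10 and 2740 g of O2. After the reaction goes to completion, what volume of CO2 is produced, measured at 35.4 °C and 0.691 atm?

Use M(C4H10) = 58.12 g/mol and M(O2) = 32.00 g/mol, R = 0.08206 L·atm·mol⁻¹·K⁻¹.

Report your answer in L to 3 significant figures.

1930 L

n(C4H10) = 854 / 58.12 = 14.69 mol
n(O2) = 2740 / 32.00 = 85.62 mol
For 14.69 mol C4H10, stoichiometry requires (13/2) × 14.69 = 95.48 mol O2; 85.62 mol is available, so O2 is limiting.
n(CO2) = (8/13) × 85.62 = 52.69 mol
V(CO2) = nRT/P = 52.69 × 0.08206 × 308.55 / 0.691 = 1931 L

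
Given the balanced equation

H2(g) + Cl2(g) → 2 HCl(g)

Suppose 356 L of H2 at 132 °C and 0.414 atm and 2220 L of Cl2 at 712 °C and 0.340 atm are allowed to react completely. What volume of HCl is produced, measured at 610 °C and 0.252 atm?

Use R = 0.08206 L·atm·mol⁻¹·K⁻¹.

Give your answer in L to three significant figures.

n(H2) = PV/RT = (0.414 × 356) / (0.08206 × 405.15) = 4.433 mol
n(Cl2) = PV/RT = (0.340 × 2220) / (0.08206 × 985.15) = 9.337 mol
For 4.433 mol H2, stoichiometry requires (1/1) × 4.433 = 4.433 mol Cl2; 9.337 mol is available, so H2 is limiting.
n(HCl) = (2/1) × 4.433 = 8.866 mol
V(HCl) = nRT/P = 8.866 × 0.08206 × 883.15 / 0.252 = 2550 L

2550 L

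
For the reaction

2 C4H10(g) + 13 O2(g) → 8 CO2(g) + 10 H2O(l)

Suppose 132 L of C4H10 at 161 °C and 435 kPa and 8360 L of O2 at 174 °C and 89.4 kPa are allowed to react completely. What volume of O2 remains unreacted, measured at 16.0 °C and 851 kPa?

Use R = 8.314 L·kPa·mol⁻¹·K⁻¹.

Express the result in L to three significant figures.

276 L

n(C4H10) = PV/RT = (435 × 132) / (8.314 × 434.15) = 15.91 mol
n(O2) = PV/RT = (89.4 × 8360) / (8.314 × 447.15) = 201.0 mol
For 15.91 mol C4H10, stoichiometry requires (13/2) × 15.91 = 103.4 mol O2; 201.0 mol is available, so C4H10 is limiting.
n(O2) consumed = (13/2) × 15.91 = 103.4 mol; remaining = 201.0 − 103.4 = 97.60 mol
V(O2) = nRT/P = 97.60 × 8.314 × 289.15 / 851 = 275.7 L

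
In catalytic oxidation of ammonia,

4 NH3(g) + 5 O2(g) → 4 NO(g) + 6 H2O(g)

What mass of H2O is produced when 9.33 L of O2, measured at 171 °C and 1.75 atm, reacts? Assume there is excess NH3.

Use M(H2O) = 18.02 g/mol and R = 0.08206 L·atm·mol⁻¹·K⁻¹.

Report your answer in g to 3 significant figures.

n(O2) = PV/RT = (1.75 × 9.33) / (0.08206 × 444.15) = 0.4480 mol
n(H2O) = (6/5) × 0.4480 = 0.5376 mol
m(H2O) = 0.5376 × 18.02 = 9.688 g

9.69 g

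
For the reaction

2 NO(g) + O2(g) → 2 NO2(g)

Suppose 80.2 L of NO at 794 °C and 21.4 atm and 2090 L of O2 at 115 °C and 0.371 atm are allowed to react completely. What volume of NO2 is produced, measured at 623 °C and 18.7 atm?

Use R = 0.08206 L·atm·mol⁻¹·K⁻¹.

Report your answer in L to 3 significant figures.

n(NO) = PV/RT = (21.4 × 80.2) / (0.08206 × 1067.15) = 19.60 mol
n(O2) = PV/RT = (0.371 × 2090) / (0.08206 × 388.15) = 24.34 mol
For 19.60 mol NO, stoichiometry requires (1/2) × 19.60 = 9.800 mol O2; 24.34 mol is available, so NO is limiting.
n(NO2) = (2/2) × 19.60 = 19.60 mol
V(NO2) = nRT/P = 19.60 × 0.08206 × 896.15 / 18.7 = 77.08 L

77.1 L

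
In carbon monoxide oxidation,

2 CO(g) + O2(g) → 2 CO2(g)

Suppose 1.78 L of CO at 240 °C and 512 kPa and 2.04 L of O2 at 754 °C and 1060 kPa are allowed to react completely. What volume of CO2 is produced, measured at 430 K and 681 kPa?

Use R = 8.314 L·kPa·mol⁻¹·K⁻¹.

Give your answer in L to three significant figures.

n(CO) = PV/RT = (512 × 1.78) / (8.314 × 513.15) = 0.2136 mol
n(O2) = PV/RT = (1060 × 2.04) / (8.314 × 1027.15) = 0.2532 mol
For 0.2136 mol CO, stoichiometry requires (1/2) × 0.2136 = 0.1068 mol O2; 0.2532 mol is available, so CO is limiting.
n(CO2) = (2/2) × 0.2136 = 0.2136 mol
V(CO2) = nRT/P = 0.2136 × 8.314 × 430 / 681 = 1.121 L

1.12 L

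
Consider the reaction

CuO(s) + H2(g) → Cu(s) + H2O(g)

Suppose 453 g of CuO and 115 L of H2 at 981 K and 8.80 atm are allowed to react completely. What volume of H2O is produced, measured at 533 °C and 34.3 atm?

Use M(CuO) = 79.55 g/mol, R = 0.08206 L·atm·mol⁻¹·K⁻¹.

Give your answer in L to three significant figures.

11.0 L

n(CuO) = 453 / 79.55 = 5.695 mol
n(H2) = PV/RT = (8.80 × 115) / (0.08206 × 981) = 12.57 mol
For 5.695 mol CuO, stoichiometry requires (1/1) × 5.695 = 5.695 mol H2; 12.57 mol is available, so CuO is limiting.
n(H2O) = (1/1) × 5.695 = 5.695 mol
V(H2O) = nRT/P = 5.695 × 0.08206 × 806.15 / 34.3 = 10.98 L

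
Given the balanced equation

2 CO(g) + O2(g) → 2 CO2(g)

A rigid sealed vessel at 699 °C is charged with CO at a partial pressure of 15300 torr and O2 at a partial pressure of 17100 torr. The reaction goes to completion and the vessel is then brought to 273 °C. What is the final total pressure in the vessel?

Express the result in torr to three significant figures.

At constant V, partial pressures at 699 °C are proportional to moles, so apply stoichiometry directly to pressures.
P(O2) required for 15300 torr of CO = (1/2) × 15300 = 7650 torr; available 17100 torr, so CO is limiting.
P(O2) remaining = 17100 − (1/2) × 15300 = 9450 torr
P(gaseous products) = (2)/2 × 15300 = 15300 torr
P_total at 699 °C = 9450 + 15300 = 24750 torr
Scaling to 273 °C: P = 24750 × 546.15/972.15 = 13900 torr

13900 torr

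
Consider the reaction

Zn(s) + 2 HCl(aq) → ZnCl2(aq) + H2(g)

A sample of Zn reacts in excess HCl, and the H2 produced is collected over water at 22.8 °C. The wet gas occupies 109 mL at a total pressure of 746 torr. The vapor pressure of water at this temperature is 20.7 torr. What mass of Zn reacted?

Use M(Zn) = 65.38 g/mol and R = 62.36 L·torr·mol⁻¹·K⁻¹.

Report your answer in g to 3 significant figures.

P(H2) = 746 − 20.7 = 725.3 torr
n(H2) = PV/RT = (725.3 × 0.1090) / (62.36 × 295.95) = 0.004284 mol
n(Zn) = (1/1) × 0.004284 = 0.004284 mol
m(Zn) = 0.004284 × 65.38 = 0.2801 g

0.280 g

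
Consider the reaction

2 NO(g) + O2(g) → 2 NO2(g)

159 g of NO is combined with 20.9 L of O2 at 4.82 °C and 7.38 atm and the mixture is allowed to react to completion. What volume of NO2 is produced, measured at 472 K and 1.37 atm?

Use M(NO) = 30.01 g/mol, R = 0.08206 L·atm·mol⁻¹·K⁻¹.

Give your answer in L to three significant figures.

n(NO) = 159 / 30.01 = 5.298 mol
n(O2) = PV/RT = (7.38 × 20.9) / (0.08206 × 277.97) = 6.762 mol
For 5.298 mol NO, stoichiometry requires (1/2) × 5.298 = 2.649 mol O2; 6.762 mol is available, so NO is limiting.
n(NO2) = (2/2) × 5.298 = 5.298 mol
V(NO2) = nRT/P = 5.298 × 0.08206 × 472 / 1.37 = 149.8 L

150 L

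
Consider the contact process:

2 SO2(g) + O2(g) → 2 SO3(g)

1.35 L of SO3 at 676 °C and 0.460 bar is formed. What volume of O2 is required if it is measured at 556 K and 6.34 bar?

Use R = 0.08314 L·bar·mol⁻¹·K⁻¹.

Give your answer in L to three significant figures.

0.0287 L

n(SO3) = PV/RT = (0.460 × 1.35) / (0.08314 × 949.15) = 0.007869 mol
n(O2) = (1/2) × 0.007869 = 0.003934 mol
V = nRT/P = 0.003934 × 0.08314 × 556 / 6.34 = 0.02868 L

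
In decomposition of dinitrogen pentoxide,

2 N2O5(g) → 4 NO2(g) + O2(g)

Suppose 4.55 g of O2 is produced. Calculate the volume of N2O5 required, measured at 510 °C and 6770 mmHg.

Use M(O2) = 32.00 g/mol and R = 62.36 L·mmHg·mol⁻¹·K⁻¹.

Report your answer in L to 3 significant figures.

n(O2) = 4.550 / 32.00 = 0.1422 mol
n(N2O5) = (2/1) × 0.1422 = 0.2844 mol
V = nRT/P = 0.2844 × 62.36 × 783.15 / 6770 = 2.052 L

2.05 L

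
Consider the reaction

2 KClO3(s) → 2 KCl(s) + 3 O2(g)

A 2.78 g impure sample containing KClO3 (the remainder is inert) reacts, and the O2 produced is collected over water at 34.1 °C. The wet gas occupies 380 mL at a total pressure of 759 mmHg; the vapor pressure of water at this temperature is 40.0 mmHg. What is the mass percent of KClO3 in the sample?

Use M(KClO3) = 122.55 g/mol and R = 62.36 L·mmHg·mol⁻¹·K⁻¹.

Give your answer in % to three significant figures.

P(O2) = 759 − 40.0 = 719.0 mmHg
n(O2) = PV/RT = (719.0 × 0.3800) / (62.36 × 307.25) = 0.01426 mol
n(KClO3) = (2/3) × 0.01426 = 0.009507 mol
m(KClO3) = 0.009507 × 122.55 = 1.165 g
%KClO3 = 1.165 / 2.78 × 100 = 41.91%

41.9 %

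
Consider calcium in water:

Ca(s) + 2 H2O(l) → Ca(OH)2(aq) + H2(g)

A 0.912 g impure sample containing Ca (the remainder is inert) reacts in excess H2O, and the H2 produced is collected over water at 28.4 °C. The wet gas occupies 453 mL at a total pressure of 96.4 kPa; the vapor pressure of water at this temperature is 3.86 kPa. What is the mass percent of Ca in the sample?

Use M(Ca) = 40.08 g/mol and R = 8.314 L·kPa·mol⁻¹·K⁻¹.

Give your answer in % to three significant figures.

73.5 %

P(H2) = 96.4 − 3.86 = 92.54 kPa
n(H2) = PV/RT = (92.54 × 0.4530) / (8.314 × 301.55) = 0.01672 mol
n(Ca) = (1/1) × 0.01672 = 0.01672 mol
m(Ca) = 0.01672 × 40.08 = 0.6701 g
%Ca = 0.6701 / 0.912 × 100 = 73.48%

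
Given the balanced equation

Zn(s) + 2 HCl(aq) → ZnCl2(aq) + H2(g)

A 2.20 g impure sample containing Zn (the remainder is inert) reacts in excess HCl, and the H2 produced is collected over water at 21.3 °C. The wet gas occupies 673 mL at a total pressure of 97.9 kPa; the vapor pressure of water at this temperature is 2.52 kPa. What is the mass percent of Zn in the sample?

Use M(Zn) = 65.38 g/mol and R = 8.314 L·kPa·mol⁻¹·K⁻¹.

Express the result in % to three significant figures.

P(H2) = 97.9 − 2.52 = 95.38 kPa
n(H2) = PV/RT = (95.38 × 0.6730) / (8.314 × 294.45) = 0.02622 mol
n(Zn) = (1/1) × 0.02622 = 0.02622 mol
m(Zn) = 0.02622 × 65.38 = 1.714 g
%Zn = 1.714 / 2.20 × 100 = 77.91%

77.9 %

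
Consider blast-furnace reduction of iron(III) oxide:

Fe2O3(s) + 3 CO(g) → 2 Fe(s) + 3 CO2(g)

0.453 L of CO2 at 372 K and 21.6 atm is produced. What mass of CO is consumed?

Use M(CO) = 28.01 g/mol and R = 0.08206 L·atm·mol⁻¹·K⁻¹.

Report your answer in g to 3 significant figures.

8.98 g

n(CO2) = PV/RT = (21.6 × 0.453) / (0.08206 × 372) = 0.3205 mol
n(CO) = (3/3) × 0.3205 = 0.3205 mol
m(CO) = 0.3205 × 28.01 = 8.977 g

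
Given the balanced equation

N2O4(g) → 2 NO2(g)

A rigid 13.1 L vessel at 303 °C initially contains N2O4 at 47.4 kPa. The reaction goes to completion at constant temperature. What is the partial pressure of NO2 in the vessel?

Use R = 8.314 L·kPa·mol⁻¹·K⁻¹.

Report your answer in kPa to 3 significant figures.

94.8 kPa

n(N2O4)₀ = PV/RT = (47.4 × 13.1) / (8.314 × 576.15) = 0.1296 mol
n(NO2) = (2/1) × 0.1296 = 0.2592 mol
P(NO2) = nRT/V = 0.2592 × 8.314 × 576.15 / 13.1 = 94.78 kPa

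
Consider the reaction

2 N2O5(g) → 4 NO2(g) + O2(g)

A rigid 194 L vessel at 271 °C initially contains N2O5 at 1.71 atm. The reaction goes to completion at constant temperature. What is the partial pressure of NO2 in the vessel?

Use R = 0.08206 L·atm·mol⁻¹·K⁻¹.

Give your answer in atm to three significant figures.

n(N2O5)₀ = PV/RT = (1.71 × 194) / (0.08206 × 544.15) = 7.429 mol
n(NO2) = (4/2) × 7.429 = 14.86 mol
P(NO2) = nRT/V = 14.86 × 0.08206 × 544.15 / 194 = 3.420 atm

3.42 atm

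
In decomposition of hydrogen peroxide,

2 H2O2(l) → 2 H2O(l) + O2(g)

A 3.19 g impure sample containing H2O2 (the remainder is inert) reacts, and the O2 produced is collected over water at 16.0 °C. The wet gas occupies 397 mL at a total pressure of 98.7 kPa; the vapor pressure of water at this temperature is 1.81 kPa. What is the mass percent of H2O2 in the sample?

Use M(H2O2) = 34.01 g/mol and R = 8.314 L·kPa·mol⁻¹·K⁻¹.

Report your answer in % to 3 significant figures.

P(O2) = 98.7 − 1.81 = 96.89 kPa
n(O2) = PV/RT = (96.89 × 0.3970) / (8.314 × 289.15) = 0.01600 mol
n(H2O2) = (2/1) × 0.01600 = 0.03200 mol
m(H2O2) = 0.03200 × 34.01 = 1.088 g
%H2O2 = 1.088 / 3.19 × 100 = 34.11%

34.1 %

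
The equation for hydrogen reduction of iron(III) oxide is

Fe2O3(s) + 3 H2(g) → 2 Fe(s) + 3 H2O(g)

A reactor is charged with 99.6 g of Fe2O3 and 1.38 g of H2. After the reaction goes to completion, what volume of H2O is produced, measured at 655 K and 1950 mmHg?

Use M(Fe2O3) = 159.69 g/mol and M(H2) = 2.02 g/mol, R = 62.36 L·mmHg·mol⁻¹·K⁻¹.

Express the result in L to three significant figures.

14.3 L

n(Fe2O3) = 99.6 / 159.69 = 0.6237 mol
n(H2) = 1.38 / 2.02 = 0.6832 mol
For 0.6237 mol Fe2O3, stoichiometry requires (3/1) × 0.6237 = 1.871 mol H2; 0.6832 mol is available, so H2 is limiting.
n(H2O) = (3/3) × 0.6832 = 0.6832 mol
V(H2O) = nRT/P = 0.6832 × 62.36 × 655 / 1950 = 14.31 L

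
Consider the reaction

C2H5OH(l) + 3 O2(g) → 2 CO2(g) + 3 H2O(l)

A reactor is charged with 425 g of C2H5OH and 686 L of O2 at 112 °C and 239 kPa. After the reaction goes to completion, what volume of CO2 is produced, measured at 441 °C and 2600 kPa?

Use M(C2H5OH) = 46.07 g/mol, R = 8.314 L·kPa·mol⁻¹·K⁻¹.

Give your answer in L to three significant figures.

42.1 L

n(C2H5OH) = 425 / 46.07 = 9.225 mol
n(O2) = PV/RT = (239 × 686) / (8.314 × 385.15) = 51.20 mol
For 9.225 mol C2H5OH, stoichiometry requires (3/1) × 9.225 = 27.67 mol O2; 51.20 mol is available, so C2H5OH is limiting.
n(CO2) = (2/1) × 9.225 = 18.45 mol
V(CO2) = nRT/P = 18.45 × 8.314 × 714.15 / 2600 = 42.13 L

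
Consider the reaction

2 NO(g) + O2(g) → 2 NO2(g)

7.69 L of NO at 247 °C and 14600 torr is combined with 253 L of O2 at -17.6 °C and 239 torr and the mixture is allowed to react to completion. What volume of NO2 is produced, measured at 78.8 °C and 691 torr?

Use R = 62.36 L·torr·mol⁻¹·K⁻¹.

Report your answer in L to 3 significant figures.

n(NO) = PV/RT = (14600 × 7.69) / (62.36 × 520.15) = 3.461 mol
n(O2) = PV/RT = (239 × 253) / (62.36 × 255.55) = 3.794 mol
For 3.461 mol NO, stoichiometry requires (1/2) × 3.461 = 1.730 mol O2; 3.794 mol is available, so NO is limiting.
n(NO2) = (2/2) × 3.461 = 3.461 mol
V(NO2) = nRT/P = 3.461 × 62.36 × 351.95 / 691 = 109.9 L

110 L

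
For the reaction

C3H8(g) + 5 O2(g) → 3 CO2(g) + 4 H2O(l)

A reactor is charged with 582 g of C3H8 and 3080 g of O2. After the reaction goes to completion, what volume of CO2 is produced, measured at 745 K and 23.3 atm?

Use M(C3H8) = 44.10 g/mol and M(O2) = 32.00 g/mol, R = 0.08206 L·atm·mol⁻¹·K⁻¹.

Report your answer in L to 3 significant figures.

n(C3H8) = 582 / 44.10 = 13.20 mol
n(O2) = 3080 / 32.00 = 96.25 mol
For 13.20 mol C3H8, stoichiometry requires (5/1) × 13.20 = 66.00 mol O2; 96.25 mol is available, so C3H8 is limiting.
n(CO2) = (3/1) × 13.20 = 39.60 mol
V(CO2) = nRT/P = 39.60 × 0.08206 × 745 / 23.3 = 103.9 L

104 L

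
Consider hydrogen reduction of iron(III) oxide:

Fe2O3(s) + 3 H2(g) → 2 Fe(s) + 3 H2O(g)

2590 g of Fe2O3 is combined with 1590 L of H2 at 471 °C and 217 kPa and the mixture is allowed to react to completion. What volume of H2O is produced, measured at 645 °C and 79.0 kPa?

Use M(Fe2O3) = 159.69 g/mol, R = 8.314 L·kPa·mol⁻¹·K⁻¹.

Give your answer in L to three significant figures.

4700 L

n(Fe2O3) = 2590 / 159.69 = 16.22 mol
n(H2) = PV/RT = (217 × 1590) / (8.314 × 744.15) = 55.77 mol
For 16.22 mol Fe2O3, stoichiometry requires (3/1) × 16.22 = 48.66 mol H2; 55.77 mol is available, so Fe2O3 is limiting.
n(H2O) = (3/1) × 16.22 = 48.66 mol
V(H2O) = nRT/P = 48.66 × 8.314 × 918.15 / 79.0 = 4702 L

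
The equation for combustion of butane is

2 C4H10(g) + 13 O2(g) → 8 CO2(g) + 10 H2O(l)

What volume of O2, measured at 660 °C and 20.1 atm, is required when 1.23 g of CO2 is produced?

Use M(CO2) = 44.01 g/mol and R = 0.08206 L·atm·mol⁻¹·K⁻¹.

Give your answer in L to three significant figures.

0.173 L

n(CO2) = 1.230 / 44.01 = 0.02795 mol
n(O2) = (13/8) × 0.02795 = 0.04542 mol
V = nRT/P = 0.04542 × 0.08206 × 933.15 / 20.1 = 0.1730 L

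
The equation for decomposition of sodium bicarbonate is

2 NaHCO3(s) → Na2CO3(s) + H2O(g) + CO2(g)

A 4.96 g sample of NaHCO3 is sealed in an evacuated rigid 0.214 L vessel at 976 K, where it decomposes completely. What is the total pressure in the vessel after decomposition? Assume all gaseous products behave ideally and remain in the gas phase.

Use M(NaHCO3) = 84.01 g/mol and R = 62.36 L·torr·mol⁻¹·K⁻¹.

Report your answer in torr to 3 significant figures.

n(NaHCO3) = 4.96 / 84.01 = 0.05904 mol
n(gas produced) = (2/2) × 0.05904 = 0.05904 mol
P = nRT/V = 0.05904 × 62.36 × 976 / 0.214 = 16790 torr

16800 torr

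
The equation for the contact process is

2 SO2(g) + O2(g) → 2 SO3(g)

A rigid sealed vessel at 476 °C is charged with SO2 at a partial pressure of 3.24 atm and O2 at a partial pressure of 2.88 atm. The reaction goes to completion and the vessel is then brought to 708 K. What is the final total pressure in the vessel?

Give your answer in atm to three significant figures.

Because the vessel is rigid and T is held at 476 °C, work the stoichiometry in partial pressures (P_i = n_iRT/V).
P(O2) required for 3.24 atm of SO2 = (1/2) × 3.24 = 1.620 atm; available 2.88 atm, so SO2 is limiting.
P(O2) remaining = 2.88 − (1/2) × 3.24 = 1.260 atm
P(gaseous products) = (2)/2 × 3.24 = 3.240 atm
P_total at 476 °C = 1.260 + 3.240 = 4.500 atm
Scaling to 708 K: P = 4.500 × 708/749.15 = 4.253 atm

4.25 atm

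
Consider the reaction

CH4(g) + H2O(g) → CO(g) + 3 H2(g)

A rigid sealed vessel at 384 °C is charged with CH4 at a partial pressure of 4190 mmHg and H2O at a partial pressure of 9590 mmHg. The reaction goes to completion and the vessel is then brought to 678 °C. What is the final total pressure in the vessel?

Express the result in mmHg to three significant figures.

32100 mmHg

At constant V, partial pressures at 384 °C are proportional to moles, so apply stoichiometry directly to pressures.
P(H2O) required for 4190 mmHg of CH4 = (1/1) × 4190 = 4190 mmHg; available 9590 mmHg, so CH4 is limiting.
P(H2O) remaining = 9590 − (1/1) × 4190 = 5400 mmHg
P(gaseous products) = (1+3)/1 × 4190 = 16760 mmHg
P_total at 384 °C = 5400 + 16760 = 22160 mmHg
Scaling to 678 °C: P = 22160 × 951.15/657.15 = 32070 mmHg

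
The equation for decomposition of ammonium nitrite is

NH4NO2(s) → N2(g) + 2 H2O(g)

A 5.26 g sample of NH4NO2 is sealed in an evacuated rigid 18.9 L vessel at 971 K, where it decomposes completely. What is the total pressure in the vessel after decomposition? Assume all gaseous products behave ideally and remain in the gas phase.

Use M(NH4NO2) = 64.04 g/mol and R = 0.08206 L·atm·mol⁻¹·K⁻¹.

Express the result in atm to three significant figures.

n(NH4NO2) = 5.26 / 64.04 = 0.08214 mol
n(gas produced) = (3/1) × 0.08214 = 0.2464 mol
P = nRT/V = 0.2464 × 0.08206 × 971 / 18.9 = 1.039 atm

1.04 atm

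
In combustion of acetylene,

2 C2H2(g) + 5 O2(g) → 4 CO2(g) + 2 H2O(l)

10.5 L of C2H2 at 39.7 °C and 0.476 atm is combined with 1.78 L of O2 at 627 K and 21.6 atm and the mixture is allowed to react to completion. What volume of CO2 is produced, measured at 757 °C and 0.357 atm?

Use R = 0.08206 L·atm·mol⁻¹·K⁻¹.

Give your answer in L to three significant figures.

92.2 L

n(C2H2) = PV/RT = (0.476 × 10.5) / (0.08206 × 312.85) = 0.1947 mol
n(O2) = PV/RT = (21.6 × 1.78) / (0.08206 × 627) = 0.7473 mol
For 0.1947 mol C2H2, stoichiometry requires (5/2) × 0.1947 = 0.4868 mol O2; 0.7473 mol is available, so C2H2 is limiting.
n(CO2) = (4/2) × 0.1947 = 0.3894 mol
V(CO2) = nRT/P = 0.3894 × 0.08206 × 1030.15 / 0.357 = 92.21 L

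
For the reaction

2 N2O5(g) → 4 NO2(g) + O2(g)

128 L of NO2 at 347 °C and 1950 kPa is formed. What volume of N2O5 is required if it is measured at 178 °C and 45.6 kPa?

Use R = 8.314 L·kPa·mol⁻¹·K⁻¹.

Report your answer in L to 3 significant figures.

n(NO2) = PV/RT = (1950 × 128) / (8.314 × 620.15) = 48.41 mol
n(N2O5) = (2/4) × 48.41 = 24.20 mol
V = nRT/P = 24.20 × 8.314 × 451.15 / 45.6 = 1991 L

1990 L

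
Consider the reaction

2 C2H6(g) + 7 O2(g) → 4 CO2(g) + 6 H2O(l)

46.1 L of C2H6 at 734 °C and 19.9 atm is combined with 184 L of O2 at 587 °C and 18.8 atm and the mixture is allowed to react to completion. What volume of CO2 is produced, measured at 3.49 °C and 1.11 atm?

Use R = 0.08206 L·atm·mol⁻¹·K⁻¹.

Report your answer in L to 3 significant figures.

n(C2H6) = PV/RT = (19.9 × 46.1) / (0.08206 × 1007.15) = 11.10 mol
n(O2) = PV/RT = (18.8 × 184) / (0.08206 × 860.15) = 49.01 mol
For 11.10 mol C2H6, stoichiometry requires (7/2) × 11.10 = 38.85 mol O2; 49.01 mol is available, so C2H6 is limiting.
n(CO2) = (4/2) × 11.10 = 22.20 mol
V(CO2) = nRT/P = 22.20 × 0.08206 × 276.64 / 1.11 = 454.0 L

454 L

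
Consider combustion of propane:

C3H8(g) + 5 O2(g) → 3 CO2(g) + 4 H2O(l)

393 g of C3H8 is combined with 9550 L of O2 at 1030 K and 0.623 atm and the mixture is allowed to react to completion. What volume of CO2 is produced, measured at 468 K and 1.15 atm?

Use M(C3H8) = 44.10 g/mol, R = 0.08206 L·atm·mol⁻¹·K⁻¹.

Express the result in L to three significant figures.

n(C3H8) = 393 / 44.10 = 8.912 mol
n(O2) = PV/RT = (0.623 × 9550) / (0.08206 × 1030) = 70.39 mol
For 8.912 mol C3H8, stoichiometry requires (5/1) × 8.912 = 44.56 mol O2; 70.39 mol is available, so C3H8 is limiting.
n(CO2) = (3/1) × 8.912 = 26.74 mol
V(CO2) = nRT/P = 26.74 × 0.08206 × 468 / 1.15 = 893.0 L

893 L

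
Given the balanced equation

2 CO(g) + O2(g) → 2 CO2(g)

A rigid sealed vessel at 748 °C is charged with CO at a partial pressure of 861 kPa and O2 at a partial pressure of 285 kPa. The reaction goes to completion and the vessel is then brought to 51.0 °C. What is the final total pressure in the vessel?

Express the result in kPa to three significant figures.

Because the vessel is rigid and T is held at 748 °C, work the stoichiometry in partial pressures (P_i = n_iRT/V).
P(O2) required for 861 kPa of CO = (1/2) × 861 = 430.5 kPa; available 285 kPa, so O2 is limiting.
P(CO) remaining = 861 − (2/1) × 285 = 291.0 kPa
P(gaseous products) = (2)/1 × 285 = 570.0 kPa
P_total at 748 °C = 291.0 + 570.0 = 861.0 kPa
Scaling to 51.0 °C: P = 861.0 × 324.15/1021.15 = 273.3 kPa

273 kPa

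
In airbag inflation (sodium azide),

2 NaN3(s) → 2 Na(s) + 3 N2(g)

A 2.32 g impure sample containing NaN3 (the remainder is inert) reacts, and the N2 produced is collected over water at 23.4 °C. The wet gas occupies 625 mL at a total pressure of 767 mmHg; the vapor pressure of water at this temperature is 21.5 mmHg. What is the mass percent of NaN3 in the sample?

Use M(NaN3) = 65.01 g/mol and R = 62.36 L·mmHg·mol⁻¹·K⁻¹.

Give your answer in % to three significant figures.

P(N2) = 767 − 21.5 = 745.5 mmHg
n(N2) = PV/RT = (745.5 × 0.6250) / (62.36 × 296.55) = 0.02520 mol
n(NaN3) = (2/3) × 0.02520 = 0.01680 mol
m(NaN3) = 0.01680 × 65.01 = 1.092 g
%NaN3 = 1.092 / 2.32 × 100 = 47.07%

47.1 %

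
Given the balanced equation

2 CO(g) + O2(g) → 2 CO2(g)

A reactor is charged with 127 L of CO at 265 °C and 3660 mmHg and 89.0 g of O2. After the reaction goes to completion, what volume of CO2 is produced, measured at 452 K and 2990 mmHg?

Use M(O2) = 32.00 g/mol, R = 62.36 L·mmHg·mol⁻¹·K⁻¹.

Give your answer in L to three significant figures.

52.4 L

n(CO) = PV/RT = (3660 × 127) / (62.36 × 538.15) = 13.85 mol
n(O2) = 89.0 / 32.00 = 2.781 mol
For 13.85 mol CO, stoichiometry requires (1/2) × 13.85 = 6.925 mol O2; 2.781 mol is available, so O2 is limiting.
n(CO2) = (2/1) × 2.781 = 5.562 mol
V(CO2) = nRT/P = 5.562 × 62.36 × 452 / 2990 = 52.43 L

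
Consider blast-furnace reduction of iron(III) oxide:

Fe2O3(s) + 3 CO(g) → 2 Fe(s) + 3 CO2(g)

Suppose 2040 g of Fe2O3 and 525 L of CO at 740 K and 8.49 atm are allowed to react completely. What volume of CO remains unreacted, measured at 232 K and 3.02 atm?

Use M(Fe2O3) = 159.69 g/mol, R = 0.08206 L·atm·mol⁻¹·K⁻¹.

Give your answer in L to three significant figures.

221 L

n(Fe2O3) = 2040 / 159.69 = 12.77 mol
n(CO) = PV/RT = (8.49 × 525) / (0.08206 × 740) = 73.40 mol
For 12.77 mol Fe2O3, stoichiometry requires (3/1) × 12.77 = 38.31 mol CO; 73.40 mol is available, so Fe2O3 is limiting.
n(CO) consumed = (3/1) × 12.77 = 38.31 mol; remaining = 73.40 − 38.31 = 35.09 mol
V(CO) = nRT/P = 35.09 × 0.08206 × 232 / 3.02 = 221.2 L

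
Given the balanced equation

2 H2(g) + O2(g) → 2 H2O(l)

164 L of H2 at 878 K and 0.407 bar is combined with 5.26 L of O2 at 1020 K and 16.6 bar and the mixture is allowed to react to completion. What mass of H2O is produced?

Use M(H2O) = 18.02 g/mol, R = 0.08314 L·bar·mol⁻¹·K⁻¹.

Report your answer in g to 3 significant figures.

16.5 g

n(H2) = PV/RT = (0.407 × 164) / (0.08314 × 878) = 0.9144 mol
n(O2) = PV/RT = (16.6 × 5.26) / (0.08314 × 1020) = 1.030 mol
For 0.9144 mol H2, stoichiometry requires (1/2) × 0.9144 = 0.4572 mol O2; 1.030 mol is available, so H2 is limiting.
n(H2O) = (2/2) × 0.9144 = 0.9144 mol
m(H2O) = 0.9144 × 18.02 = 16.48 g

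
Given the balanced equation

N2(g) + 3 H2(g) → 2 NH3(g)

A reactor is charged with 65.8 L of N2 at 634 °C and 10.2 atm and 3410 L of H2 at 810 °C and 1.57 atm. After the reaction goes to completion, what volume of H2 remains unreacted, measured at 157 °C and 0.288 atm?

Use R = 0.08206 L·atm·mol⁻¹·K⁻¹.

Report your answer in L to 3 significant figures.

4070 L

n(N2) = PV/RT = (10.2 × 65.8) / (0.08206 × 907.15) = 9.016 mol
n(H2) = PV/RT = (1.57 × 3410) / (0.08206 × 1083.15) = 60.23 mol
For 9.016 mol N2, stoichiometry requires (3/1) × 9.016 = 27.05 mol H2; 60.23 mol is available, so N2 is limiting.
n(H2) consumed = (3/1) × 9.016 = 27.05 mol; remaining = 60.23 − 27.05 = 33.18 mol
V(H2) = nRT/P = 33.18 × 0.08206 × 430.15 / 0.288 = 4067 L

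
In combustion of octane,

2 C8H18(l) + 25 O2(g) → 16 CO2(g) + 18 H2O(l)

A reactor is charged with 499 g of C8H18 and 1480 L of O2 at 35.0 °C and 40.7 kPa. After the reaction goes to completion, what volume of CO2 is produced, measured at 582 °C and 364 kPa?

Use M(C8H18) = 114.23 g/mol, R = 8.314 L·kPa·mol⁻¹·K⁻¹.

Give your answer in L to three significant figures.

n(C8H18) = 499 / 114.23 = 4.368 mol
n(O2) = PV/RT = (40.7 × 1480) / (8.314 × 308.15) = 23.51 mol
For 4.368 mol C8H18, stoichiometry requires (25/2) × 4.368 = 54.60 mol O2; 23.51 mol is available, so O2 is limiting.
n(CO2) = (16/25) × 23.51 = 15.05 mol
V(CO2) = nRT/P = 15.05 × 8.314 × 855.15 / 364 = 294.0 L

294 L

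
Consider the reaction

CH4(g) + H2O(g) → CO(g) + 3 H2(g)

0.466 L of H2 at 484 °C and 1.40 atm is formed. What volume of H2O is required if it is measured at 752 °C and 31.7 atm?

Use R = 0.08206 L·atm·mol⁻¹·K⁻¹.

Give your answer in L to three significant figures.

n(H2) = PV/RT = (1.40 × 0.466) / (0.08206 × 757.15) = 0.01050 mol
n(H2O) = (1/3) × 0.01050 = 0.003500 mol
V = nRT/P = 0.003500 × 0.08206 × 1025.15 / 31.7 = 0.009288 L

0.00929 L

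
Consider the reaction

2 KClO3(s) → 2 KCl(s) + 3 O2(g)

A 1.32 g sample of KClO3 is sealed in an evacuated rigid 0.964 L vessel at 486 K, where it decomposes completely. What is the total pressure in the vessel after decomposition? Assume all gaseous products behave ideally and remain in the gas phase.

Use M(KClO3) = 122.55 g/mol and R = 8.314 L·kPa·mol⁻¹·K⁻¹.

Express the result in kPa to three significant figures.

67.7 kPa

n(KClO3) = 1.32 / 122.55 = 0.01077 mol
n(gas produced) = (3/2) × 0.01077 = 0.01615 mol
P = nRT/V = 0.01615 × 8.314 × 486 / 0.964 = 67.69 kPa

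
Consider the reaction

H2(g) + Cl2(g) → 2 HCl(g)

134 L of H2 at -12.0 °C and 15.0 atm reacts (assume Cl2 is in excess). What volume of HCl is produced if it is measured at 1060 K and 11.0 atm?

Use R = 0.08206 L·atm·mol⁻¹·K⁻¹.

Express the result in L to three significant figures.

1480 L

n(H2) = PV/RT = (15.0 × 134) / (0.08206 × 261.15) = 93.79 mol
n(HCl) = (2/1) × 93.79 = 187.6 mol
V = nRT/P = 187.6 × 0.08206 × 1060 / 11.0 = 1483 L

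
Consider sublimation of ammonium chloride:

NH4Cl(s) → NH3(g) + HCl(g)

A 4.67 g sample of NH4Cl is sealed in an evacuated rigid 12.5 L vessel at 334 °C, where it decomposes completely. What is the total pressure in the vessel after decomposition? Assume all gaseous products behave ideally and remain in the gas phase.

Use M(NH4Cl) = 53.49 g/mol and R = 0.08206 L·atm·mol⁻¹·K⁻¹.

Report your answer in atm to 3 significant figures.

n(NH4Cl) = 4.67 / 53.49 = 0.08731 mol
n(gas produced) = (2/1) × 0.08731 = 0.1746 mol
P = nRT/V = 0.1746 × 0.08206 × 607.15 / 12.5 = 0.6959 atm

0.696 atm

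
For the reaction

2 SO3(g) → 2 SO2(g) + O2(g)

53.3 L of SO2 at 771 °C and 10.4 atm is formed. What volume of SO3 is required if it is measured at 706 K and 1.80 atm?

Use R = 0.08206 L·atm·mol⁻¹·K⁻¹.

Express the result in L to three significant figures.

208 L

n(SO2) = PV/RT = (10.4 × 53.3) / (0.08206 × 1044.15) = 6.469 mol
n(SO3) = (2/2) × 6.469 = 6.469 mol
V = nRT/P = 6.469 × 0.08206 × 706 / 1.80 = 208.2 L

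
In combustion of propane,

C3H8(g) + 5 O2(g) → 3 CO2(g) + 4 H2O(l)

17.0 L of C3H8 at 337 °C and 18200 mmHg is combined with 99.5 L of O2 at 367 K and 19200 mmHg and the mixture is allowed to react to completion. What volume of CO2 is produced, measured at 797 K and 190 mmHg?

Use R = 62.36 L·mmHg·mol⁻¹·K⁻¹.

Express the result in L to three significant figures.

n(C3H8) = PV/RT = (18200 × 17.0) / (62.36 × 610.15) = 8.132 mol
n(O2) = PV/RT = (19200 × 99.5) / (62.36 × 367) = 83.47 mol
For 8.132 mol C3H8, stoichiometry requires (5/1) × 8.132 = 40.66 mol O2; 83.47 mol is available, so C3H8 is limiting.
n(CO2) = (3/1) × 8.132 = 24.40 mol
V(CO2) = nRT/P = 24.40 × 62.36 × 797 / 190 = 6383 L

6380 L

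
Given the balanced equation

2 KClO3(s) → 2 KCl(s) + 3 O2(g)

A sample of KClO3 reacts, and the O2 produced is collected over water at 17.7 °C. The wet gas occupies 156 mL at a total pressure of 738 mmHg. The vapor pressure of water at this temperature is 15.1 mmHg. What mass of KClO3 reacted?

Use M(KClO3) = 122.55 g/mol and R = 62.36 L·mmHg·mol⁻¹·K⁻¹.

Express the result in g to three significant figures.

0.508 g

P(O2) = 738 − 15.1 = 722.9 mmHg
n(O2) = PV/RT = (722.9 × 0.1560) / (62.36 × 290.85) = 0.006218 mol
n(KClO3) = (2/3) × 0.006218 = 0.004145 mol
m(KClO3) = 0.004145 × 122.55 = 0.5080 g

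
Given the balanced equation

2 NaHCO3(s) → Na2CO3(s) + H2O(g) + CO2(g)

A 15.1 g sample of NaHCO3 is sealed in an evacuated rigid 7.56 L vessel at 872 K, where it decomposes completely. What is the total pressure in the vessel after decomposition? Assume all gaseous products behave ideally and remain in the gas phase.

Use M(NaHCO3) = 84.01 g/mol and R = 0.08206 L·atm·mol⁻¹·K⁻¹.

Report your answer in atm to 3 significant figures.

n(NaHCO3) = 15.1 / 84.01 = 0.1797 mol
n(gas produced) = (2/2) × 0.1797 = 0.1797 mol
P = nRT/V = 0.1797 × 0.08206 × 872 / 7.56 = 1.701 atm

1.70 atm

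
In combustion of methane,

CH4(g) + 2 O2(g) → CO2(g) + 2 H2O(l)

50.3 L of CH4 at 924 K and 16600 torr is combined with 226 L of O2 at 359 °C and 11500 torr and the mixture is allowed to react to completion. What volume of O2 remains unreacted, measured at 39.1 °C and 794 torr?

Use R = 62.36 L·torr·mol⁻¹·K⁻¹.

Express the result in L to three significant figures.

n(CH4) = PV/RT = (16600 × 50.3) / (62.36 × 924) = 14.49 mol
n(O2) = PV/RT = (11500 × 226) / (62.36 × 632.15) = 65.93 mol
For 14.49 mol CH4, stoichiometry requires (2/1) × 14.49 = 28.98 mol O2; 65.93 mol is available, so CH4 is limiting.
n(O2) consumed = (2/1) × 14.49 = 28.98 mol; remaining = 65.93 − 28.98 = 36.95 mol
V(O2) = nRT/P = 36.95 × 62.36 × 312.25 / 794 = 906.2 L

906 L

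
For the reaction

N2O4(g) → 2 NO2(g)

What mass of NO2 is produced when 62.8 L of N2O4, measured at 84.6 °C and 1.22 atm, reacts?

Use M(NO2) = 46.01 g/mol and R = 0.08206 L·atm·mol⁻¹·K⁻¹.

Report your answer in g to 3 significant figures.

240 g

n(N2O4) = PV/RT = (1.22 × 62.8) / (0.08206 × 357.75) = 2.610 mol
n(NO2) = (2/1) × 2.610 = 5.220 mol
m(NO2) = 5.220 × 46.01 = 240.2 g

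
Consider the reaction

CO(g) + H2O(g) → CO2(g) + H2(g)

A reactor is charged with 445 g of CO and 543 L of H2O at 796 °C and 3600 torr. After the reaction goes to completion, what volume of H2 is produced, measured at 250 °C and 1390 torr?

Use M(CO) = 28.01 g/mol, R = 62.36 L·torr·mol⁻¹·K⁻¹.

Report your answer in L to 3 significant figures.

373 L

n(CO) = 445 / 28.01 = 15.89 mol
n(H2O) = PV/RT = (3600 × 543) / (62.36 × 1069.15) = 29.32 mol
For 15.89 mol CO, stoichiometry requires (1/1) × 15.89 = 15.89 mol H2O; 29.32 mol is available, so CO is limiting.
n(H2) = (1/1) × 15.89 = 15.89 mol
V(H2) = nRT/P = 15.89 × 62.36 × 523.15 / 1390 = 372.9 L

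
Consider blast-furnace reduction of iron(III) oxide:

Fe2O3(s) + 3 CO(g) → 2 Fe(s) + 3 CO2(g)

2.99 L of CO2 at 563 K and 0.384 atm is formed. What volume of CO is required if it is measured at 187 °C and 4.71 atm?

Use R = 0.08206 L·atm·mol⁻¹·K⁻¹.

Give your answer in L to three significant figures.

n(CO2) = PV/RT = (0.384 × 2.99) / (0.08206 × 563) = 0.02485 mol
n(CO) = (3/3) × 0.02485 = 0.02485 mol
V = nRT/P = 0.02485 × 0.08206 × 460.15 / 4.71 = 0.1992 L

0.199 L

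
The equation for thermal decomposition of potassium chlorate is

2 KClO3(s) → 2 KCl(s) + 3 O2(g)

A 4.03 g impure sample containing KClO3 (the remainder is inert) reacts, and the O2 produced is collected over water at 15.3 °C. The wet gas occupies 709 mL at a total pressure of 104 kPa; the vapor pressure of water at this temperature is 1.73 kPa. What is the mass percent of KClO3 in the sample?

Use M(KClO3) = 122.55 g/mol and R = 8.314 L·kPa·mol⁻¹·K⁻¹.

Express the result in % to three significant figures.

61.3 %

P(O2) = 104 − 1.73 = 102.3 kPa
n(O2) = PV/RT = (102.3 × 0.7090) / (8.314 × 288.45) = 0.03024 mol
n(KClO3) = (2/3) × 0.03024 = 0.02016 mol
m(KClO3) = 0.02016 × 122.55 = 2.471 g
%KClO3 = 2.471 / 4.03 × 100 = 61.32%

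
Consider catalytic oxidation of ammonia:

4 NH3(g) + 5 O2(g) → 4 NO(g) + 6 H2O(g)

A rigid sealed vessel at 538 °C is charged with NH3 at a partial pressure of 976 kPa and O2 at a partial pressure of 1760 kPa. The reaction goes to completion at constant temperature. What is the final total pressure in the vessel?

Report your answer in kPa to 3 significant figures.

2980 kPa

At constant V, partial pressures at 538 °C are proportional to moles, so apply stoichiometry directly to pressures.
P(O2) required for 976 kPa of NH3 = (5/4) × 976 = 1220 kPa; available 1760 kPa, so NH3 is limiting.
P(O2) remaining = 1760 − (5/4) × 976 = 540.0 kPa
P(gaseous products) = (4+6)/4 × 976 = 2440 kPa
P_total at 538 °C = 540.0 + 2440 = 2980 kPa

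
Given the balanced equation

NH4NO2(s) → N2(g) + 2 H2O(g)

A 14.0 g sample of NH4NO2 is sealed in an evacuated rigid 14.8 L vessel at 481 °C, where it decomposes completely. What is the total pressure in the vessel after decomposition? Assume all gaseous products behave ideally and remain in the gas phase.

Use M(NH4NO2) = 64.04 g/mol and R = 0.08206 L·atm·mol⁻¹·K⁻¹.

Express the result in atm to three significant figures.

n(NH4NO2) = 14.0 / 64.04 = 0.2186 mol
n(gas produced) = (3/1) × 0.2186 = 0.6558 mol
P = nRT/V = 0.6558 × 0.08206 × 754.15 / 14.8 = 2.742 atm

2.74 atm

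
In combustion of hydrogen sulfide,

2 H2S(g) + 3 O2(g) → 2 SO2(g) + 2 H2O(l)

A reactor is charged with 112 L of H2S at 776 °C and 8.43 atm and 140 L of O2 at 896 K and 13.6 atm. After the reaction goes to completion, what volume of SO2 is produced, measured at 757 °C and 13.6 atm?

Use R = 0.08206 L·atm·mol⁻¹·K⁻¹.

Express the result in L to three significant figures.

68.2 L

n(H2S) = PV/RT = (8.43 × 112) / (0.08206 × 1049.15) = 10.97 mol
n(O2) = PV/RT = (13.6 × 140) / (0.08206 × 896) = 25.90 mol
For 10.97 mol H2S, stoichiometry requires (3/2) × 10.97 = 16.46 mol O2; 25.90 mol is available, so H2S is limiting.
n(SO2) = (2/2) × 10.97 = 10.97 mol
V(SO2) = nRT/P = 10.97 × 0.08206 × 1030.15 / 13.6 = 68.19 L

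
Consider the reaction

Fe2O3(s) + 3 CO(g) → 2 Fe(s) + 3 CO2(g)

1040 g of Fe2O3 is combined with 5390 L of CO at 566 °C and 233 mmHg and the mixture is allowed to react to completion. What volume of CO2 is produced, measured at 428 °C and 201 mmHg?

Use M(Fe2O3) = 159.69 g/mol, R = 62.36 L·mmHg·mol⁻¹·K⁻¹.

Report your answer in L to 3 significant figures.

n(Fe2O3) = 1040 / 159.69 = 6.513 mol
n(CO) = PV/RT = (233 × 5390) / (62.36 × 839.15) = 24.00 mol
For 6.513 mol Fe2O3, stoichiometry requires (3/1) × 6.513 = 19.54 mol CO; 24.00 mol is available, so Fe2O3 is limiting.
n(CO2) = (3/1) × 6.513 = 19.54 mol
V(CO2) = nRT/P = 19.54 × 62.36 × 701.15 / 201 = 4251 L

4250 L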